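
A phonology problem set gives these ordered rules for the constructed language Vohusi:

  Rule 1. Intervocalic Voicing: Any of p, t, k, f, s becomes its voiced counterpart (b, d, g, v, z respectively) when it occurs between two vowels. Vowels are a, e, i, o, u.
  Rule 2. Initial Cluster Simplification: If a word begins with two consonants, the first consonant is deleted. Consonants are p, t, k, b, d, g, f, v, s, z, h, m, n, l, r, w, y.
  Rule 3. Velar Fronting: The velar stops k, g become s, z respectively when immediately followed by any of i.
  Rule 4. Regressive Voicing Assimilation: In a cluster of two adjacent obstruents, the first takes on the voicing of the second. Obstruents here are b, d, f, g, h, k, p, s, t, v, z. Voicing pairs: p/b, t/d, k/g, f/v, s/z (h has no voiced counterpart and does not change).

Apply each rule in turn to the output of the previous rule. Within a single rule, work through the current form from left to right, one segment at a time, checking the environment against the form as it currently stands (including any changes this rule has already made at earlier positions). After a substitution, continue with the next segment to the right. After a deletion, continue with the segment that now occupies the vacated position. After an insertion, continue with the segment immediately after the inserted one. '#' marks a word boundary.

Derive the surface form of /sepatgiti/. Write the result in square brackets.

Rule 1 Intervocalic Voicing: [sepatgiti] → [sebatgidi]
Rule 2 Initial Cluster Simplification: no change — [sebatgidi]
Rule 3 Velar Fronting: [sebatgidi] → [sebatzidi]
Rule 4 Regressive Voicing Assimilation: [sebatzidi] → [sebadzidi]

[sebadzidi]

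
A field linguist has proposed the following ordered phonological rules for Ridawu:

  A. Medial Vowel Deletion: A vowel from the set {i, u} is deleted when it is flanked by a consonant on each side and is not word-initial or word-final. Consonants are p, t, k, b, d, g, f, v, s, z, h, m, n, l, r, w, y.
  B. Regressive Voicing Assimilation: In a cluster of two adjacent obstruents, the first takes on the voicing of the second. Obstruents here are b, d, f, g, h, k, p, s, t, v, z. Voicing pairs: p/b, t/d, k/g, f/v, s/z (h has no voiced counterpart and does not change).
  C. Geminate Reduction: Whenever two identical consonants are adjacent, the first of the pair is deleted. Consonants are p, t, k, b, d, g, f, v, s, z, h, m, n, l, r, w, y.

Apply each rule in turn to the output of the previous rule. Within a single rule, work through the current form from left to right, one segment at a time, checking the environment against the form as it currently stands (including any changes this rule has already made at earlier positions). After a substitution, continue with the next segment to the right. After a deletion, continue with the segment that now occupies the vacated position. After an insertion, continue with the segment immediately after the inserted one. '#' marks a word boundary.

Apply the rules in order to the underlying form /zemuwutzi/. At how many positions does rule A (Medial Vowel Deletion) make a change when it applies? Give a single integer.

2

A Medial Vowel Deletion: [zemuwutzi] → [zemwtzi]
B Regressive Voicing Assimilation: [zemwtzi] → [zemwdzi]
C Geminate Reduction: no change — [zemwdzi]
Rule A changed 2 position(s).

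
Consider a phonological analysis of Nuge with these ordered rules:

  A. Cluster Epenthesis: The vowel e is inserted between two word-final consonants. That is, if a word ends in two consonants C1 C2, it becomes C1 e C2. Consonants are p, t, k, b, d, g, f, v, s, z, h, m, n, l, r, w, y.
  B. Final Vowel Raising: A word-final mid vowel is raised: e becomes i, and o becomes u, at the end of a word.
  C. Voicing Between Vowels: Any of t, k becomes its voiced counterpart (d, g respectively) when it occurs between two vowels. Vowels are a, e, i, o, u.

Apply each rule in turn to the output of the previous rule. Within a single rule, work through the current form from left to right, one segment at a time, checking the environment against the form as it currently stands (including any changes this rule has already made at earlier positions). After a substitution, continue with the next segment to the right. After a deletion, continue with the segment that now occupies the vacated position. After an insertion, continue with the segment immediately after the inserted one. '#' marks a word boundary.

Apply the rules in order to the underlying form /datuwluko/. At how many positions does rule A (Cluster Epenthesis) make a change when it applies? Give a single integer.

A Cluster Epenthesis: no change — [datuwluko]
B Final Vowel Raising: [datuwluko] → [datuwluku]
C Voicing Between Vowels: [datuwluku] → [daduwlugu]
Rule A changed 0 position(s).

0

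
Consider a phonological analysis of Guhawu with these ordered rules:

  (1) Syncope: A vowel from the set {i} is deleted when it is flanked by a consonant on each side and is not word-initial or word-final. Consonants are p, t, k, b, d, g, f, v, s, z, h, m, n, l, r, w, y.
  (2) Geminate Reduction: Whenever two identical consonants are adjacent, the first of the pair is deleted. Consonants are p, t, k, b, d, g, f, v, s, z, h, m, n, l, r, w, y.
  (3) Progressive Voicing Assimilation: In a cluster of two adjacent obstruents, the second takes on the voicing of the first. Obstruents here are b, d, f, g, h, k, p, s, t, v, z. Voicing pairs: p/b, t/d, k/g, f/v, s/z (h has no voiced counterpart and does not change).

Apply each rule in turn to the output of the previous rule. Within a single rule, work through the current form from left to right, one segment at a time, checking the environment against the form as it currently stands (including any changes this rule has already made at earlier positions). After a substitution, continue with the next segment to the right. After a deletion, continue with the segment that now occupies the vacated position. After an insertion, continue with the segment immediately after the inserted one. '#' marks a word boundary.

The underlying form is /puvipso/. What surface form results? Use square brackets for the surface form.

(1) Syncope: [puvipso] → [puvpso]
(2) Geminate Reduction: no change — [puvpso]
(3) Progressive Voicing Assimilation: [puvpso] → [puvbzo]

[puvbzo]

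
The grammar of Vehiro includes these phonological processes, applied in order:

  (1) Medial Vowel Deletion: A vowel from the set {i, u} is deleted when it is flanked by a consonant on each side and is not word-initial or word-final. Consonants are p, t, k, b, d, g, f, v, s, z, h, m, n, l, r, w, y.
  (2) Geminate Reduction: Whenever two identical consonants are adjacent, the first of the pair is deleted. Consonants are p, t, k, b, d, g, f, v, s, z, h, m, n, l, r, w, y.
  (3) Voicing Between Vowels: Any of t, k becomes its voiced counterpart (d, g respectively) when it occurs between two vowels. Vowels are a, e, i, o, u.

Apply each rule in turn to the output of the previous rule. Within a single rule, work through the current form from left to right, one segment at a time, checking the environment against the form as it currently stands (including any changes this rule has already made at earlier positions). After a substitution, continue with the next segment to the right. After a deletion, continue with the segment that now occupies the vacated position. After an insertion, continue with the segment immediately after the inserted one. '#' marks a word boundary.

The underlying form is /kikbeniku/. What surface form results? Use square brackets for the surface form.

[kbenku]

(1) Medial Vowel Deletion: [kikbeniku] → [kkbenku]
(2) Geminate Reduction: [kkbenku] → [kbenku]
(3) Voicing Between Vowels: no change — [kbenku]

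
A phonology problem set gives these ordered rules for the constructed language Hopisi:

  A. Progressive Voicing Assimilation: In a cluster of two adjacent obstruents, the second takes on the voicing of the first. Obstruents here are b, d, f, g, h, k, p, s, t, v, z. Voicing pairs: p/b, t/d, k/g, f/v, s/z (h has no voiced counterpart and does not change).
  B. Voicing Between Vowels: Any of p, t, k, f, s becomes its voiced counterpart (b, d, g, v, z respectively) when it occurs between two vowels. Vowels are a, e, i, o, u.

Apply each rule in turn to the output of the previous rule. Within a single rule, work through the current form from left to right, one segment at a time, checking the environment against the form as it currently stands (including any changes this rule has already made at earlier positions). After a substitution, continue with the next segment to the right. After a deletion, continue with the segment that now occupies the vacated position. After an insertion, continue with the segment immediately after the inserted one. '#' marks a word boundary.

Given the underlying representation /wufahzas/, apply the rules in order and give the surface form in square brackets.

A Progressive Voicing Assimilation: [wufahzas] → [wufahsas]
B Voicing Between Vowels: [wufahsas] → [wuvahsas]

[wuvahsas]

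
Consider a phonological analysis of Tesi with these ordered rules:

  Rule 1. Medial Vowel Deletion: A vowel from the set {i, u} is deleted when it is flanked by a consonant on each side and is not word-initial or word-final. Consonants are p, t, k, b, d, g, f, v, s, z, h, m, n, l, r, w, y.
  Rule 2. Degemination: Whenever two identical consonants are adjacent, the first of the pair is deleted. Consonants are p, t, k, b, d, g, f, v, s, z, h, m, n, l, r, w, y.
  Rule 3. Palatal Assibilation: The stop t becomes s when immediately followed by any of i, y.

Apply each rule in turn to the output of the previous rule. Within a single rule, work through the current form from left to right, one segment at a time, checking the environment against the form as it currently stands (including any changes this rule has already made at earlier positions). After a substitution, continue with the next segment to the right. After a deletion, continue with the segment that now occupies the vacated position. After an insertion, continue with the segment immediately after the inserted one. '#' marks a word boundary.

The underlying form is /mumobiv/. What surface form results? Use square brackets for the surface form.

Rule 1 Medial Vowel Deletion: [mumobiv] → [mmobv]
Rule 2 Degemination: [mmobv] → [mobv]
Rule 3 Palatal Assibilation: no change — [mobv]

[mobv]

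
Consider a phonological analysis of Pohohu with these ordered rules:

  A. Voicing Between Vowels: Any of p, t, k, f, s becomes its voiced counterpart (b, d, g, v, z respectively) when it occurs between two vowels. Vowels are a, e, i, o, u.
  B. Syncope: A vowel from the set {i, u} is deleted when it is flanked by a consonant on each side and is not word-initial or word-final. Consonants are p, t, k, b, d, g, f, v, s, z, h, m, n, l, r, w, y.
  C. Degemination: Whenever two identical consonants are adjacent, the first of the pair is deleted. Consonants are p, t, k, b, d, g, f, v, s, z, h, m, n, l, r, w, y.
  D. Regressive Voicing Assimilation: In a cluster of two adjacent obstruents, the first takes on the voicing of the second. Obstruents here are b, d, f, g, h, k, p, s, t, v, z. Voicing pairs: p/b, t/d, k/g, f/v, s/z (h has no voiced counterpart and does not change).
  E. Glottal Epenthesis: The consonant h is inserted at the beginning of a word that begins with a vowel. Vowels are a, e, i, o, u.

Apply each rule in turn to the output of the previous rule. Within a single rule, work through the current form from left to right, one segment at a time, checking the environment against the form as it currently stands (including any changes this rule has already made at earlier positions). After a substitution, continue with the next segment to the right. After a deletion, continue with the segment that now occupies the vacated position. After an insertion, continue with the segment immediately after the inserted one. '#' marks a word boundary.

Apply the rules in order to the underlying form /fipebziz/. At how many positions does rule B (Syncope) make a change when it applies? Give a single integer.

2

A Voicing Between Vowels: [fipebziz] → [fibebziz]
B Syncope: [fibebziz] → [fbebzz]
C Degemination: [fbebzz] → [fbebz]
D Regressive Voicing Assimilation: [fbebz] → [vbebz]
E Glottal Epenthesis: no change — [vbebz]
Rule B changed 2 position(s).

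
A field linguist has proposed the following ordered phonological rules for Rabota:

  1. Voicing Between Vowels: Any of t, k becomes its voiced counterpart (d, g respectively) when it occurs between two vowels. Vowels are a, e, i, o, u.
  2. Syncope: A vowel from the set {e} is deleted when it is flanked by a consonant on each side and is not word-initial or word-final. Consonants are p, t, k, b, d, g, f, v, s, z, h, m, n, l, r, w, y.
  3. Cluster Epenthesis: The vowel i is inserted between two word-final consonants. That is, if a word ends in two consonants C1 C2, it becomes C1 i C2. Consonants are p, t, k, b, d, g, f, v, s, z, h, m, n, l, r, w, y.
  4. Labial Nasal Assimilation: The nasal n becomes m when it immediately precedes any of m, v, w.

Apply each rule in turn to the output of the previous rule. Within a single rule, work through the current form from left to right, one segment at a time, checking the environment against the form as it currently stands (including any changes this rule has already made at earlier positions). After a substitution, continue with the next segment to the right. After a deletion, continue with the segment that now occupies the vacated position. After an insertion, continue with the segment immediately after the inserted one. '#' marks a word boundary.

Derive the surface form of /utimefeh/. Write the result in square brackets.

[udimfih]

1 Voicing Between Vowels: [utimefeh] → [udimefeh]
2 Syncope: [udimefeh] → [udimfh]
3 Cluster Epenthesis: [udimfh] → [udimfih]
4 Labial Nasal Assimilation: no change — [udimfih]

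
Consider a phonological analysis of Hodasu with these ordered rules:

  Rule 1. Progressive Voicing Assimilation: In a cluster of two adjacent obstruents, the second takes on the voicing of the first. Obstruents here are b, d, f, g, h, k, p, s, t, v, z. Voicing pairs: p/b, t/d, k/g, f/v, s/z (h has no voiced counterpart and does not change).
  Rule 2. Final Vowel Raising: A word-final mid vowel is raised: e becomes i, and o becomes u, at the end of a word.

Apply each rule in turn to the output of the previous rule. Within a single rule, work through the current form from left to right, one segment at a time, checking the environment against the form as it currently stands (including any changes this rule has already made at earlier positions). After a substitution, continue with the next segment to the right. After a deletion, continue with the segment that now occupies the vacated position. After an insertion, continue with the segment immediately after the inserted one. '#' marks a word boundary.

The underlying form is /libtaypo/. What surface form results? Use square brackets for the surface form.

[libdaypu]

Rule 1 Progressive Voicing Assimilation: [libtaypo] → [libdaypo]
Rule 2 Final Vowel Raising: [libdaypo] → [libdaypu]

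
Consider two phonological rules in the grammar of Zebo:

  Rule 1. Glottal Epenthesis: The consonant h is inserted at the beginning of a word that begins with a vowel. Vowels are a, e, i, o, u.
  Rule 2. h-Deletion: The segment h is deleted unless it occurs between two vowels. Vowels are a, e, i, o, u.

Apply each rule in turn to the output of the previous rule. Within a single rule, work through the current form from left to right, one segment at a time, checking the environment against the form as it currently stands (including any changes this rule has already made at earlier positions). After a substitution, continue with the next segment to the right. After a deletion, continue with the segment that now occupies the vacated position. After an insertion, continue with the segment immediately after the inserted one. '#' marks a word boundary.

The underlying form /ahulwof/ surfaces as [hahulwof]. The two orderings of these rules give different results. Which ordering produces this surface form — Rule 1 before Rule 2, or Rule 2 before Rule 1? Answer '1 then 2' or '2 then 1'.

Order 1 then 2:
  1 Glottal Epenthesis: [ahulwof] → [hahulwof]
  2 h-Deletion: [hahulwof] → [ahulwof]
  result: [ahulwof]
Order 2 then 1:
  2 h-Deletion: no change — [ahulwof]
  1 Glottal Epenthesis: [ahulwof] → [hahulwof]
  result: [hahulwof]

2 then 1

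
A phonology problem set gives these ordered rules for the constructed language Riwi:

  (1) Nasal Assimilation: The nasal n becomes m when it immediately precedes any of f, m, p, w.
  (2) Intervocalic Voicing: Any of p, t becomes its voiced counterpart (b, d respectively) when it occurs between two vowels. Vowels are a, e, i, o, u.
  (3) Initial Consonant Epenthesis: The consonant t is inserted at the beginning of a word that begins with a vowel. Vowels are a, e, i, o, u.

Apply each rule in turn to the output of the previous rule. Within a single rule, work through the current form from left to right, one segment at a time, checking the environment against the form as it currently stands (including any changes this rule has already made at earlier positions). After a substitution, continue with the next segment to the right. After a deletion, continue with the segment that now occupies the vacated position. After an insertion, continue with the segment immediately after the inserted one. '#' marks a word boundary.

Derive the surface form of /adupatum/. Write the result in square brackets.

(1) Nasal Assimilation: no change — [adupatum]
(2) Intervocalic Voicing: [adupatum] → [adubadum]
(3) Initial Consonant Epenthesis: [adubadum] → [tadubadum]

[tadubadum]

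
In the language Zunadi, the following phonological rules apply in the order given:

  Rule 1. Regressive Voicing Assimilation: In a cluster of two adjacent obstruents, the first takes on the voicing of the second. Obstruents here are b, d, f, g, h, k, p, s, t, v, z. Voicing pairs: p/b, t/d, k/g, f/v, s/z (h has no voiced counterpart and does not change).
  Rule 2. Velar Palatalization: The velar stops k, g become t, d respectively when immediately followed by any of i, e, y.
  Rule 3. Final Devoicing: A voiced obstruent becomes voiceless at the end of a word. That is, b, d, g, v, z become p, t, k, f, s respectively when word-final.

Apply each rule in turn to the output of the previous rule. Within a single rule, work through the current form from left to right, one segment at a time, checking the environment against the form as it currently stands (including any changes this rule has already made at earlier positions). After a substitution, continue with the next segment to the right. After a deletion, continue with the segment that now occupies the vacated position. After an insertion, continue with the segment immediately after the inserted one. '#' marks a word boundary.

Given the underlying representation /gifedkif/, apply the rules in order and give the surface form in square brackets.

[difettif]

Rule 1 Regressive Voicing Assimilation: [gifedkif] → [gifetkif]
Rule 2 Velar Palatalization: [gifetkif] → [difettif]
Rule 3 Final Devoicing: no change — [difettif]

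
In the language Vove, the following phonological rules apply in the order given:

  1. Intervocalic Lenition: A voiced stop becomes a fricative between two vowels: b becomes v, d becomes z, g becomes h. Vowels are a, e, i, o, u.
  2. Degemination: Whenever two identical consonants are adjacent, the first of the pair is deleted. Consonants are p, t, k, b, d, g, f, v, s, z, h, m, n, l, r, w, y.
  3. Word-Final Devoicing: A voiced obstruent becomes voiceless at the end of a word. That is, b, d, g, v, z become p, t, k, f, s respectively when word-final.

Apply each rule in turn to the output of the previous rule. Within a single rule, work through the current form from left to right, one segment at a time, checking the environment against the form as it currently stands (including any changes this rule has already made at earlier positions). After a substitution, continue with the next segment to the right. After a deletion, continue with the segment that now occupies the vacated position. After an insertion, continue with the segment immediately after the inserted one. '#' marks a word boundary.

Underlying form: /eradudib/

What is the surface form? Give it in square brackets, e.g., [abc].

[erazuzip]

1 Intervocalic Lenition: [eradudib] → [erazuzib]
2 Degemination: no change — [erazuzib]
3 Word-Final Devoicing: [erazuzib] → [erazuzip]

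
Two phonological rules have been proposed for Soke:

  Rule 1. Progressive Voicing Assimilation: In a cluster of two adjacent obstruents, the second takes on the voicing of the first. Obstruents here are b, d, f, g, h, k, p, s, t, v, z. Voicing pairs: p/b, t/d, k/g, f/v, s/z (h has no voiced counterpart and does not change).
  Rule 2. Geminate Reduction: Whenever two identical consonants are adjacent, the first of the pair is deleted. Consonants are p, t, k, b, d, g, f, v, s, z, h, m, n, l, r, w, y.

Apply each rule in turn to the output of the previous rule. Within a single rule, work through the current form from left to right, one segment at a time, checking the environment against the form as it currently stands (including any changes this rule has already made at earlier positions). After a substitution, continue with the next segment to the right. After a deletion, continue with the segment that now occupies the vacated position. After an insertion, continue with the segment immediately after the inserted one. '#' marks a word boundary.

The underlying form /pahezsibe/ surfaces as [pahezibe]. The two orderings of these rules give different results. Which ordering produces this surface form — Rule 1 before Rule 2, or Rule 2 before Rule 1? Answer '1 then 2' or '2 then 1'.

Order 1 then 2:
  1 Progressive Voicing Assimilation: [pahezsibe] → [pahezzibe]
  2 Geminate Reduction: [pahezzibe] → [pahezibe]
  result: [pahezibe]
Order 2 then 1:
  2 Geminate Reduction: no change — [pahezsibe]
  1 Progressive Voicing Assimilation: [pahezsibe] → [pahezzibe]
  result: [pahezzibe]

1 then 2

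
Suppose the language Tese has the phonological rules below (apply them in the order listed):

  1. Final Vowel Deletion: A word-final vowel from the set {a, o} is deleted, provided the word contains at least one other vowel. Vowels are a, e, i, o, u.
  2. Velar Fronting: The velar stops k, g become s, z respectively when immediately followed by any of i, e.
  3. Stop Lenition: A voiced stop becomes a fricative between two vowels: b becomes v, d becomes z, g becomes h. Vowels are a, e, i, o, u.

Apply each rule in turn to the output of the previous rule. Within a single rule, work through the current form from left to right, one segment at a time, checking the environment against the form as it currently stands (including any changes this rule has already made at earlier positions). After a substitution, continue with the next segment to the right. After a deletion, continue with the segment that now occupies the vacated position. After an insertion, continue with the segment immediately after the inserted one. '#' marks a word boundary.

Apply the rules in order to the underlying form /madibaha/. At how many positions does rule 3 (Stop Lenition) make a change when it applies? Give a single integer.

2

1 Final Vowel Deletion: [madibaha] → [madibah]
2 Velar Fronting: no change — [madibah]
3 Stop Lenition: [madibah] → [mazivah]
Rule 3 changed 2 position(s).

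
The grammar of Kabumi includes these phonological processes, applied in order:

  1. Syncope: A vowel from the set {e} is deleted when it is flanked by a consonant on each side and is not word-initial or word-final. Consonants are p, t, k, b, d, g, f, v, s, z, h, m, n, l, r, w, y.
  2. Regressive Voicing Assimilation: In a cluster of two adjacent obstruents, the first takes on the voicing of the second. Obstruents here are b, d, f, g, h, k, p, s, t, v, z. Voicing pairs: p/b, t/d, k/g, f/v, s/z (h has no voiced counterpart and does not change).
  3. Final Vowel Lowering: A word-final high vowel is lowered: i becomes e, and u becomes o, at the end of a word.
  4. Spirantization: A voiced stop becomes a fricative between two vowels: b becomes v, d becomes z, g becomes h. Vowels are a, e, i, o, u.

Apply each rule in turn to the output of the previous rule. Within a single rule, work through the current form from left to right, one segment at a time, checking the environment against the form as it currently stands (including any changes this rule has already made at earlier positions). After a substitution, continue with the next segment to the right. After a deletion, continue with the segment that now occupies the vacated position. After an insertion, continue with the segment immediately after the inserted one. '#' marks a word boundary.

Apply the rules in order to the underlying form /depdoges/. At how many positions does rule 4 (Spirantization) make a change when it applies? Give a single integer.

0

1 Syncope: [depdoges] → [dpdogs]
2 Regressive Voicing Assimilation: [dpdogs] → [tbdoks]
3 Final Vowel Lowering: no change — [tbdoks]
4 Spirantization: no change — [tbdoks]
Rule 4 changed 0 position(s).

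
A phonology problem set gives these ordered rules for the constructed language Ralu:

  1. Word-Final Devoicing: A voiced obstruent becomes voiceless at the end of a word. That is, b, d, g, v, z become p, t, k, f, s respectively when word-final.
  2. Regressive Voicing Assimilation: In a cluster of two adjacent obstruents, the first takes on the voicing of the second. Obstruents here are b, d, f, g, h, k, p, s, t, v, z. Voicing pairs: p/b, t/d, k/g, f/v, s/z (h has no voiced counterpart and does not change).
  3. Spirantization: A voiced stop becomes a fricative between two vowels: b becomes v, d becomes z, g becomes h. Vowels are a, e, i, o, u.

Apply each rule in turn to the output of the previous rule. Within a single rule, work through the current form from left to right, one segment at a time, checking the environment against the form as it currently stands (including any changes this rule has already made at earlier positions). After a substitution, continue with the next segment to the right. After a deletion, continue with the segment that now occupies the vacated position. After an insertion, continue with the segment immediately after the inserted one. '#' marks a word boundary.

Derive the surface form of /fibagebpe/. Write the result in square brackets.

[fivaheppe]

1 Word-Final Devoicing: no change — [fibagebpe]
2 Regressive Voicing Assimilation: [fibagebpe] → [fibageppe]
3 Spirantization: [fibageppe] → [fivaheppe]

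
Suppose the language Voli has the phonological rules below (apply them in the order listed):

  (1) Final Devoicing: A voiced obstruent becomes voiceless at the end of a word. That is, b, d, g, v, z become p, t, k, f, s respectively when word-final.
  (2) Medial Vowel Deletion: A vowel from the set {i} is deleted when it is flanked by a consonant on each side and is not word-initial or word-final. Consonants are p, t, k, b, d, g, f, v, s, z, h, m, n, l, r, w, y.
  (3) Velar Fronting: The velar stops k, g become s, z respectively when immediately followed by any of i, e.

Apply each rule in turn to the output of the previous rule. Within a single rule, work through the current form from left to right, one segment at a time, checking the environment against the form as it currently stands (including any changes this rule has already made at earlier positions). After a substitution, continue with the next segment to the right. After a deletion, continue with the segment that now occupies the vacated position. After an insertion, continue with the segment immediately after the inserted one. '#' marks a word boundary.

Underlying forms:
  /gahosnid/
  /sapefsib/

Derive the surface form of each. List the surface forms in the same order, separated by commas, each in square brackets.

[gahosnt], [sapefsp]

/gahosnid/:
  (1) Final Devoicing: [gahosnid] → [gahosnit]
  (2) Medial Vowel Deletion: [gahosnit] → [gahosnt]
  (3) Velar Fronting: no change — [gahosnt]
/sapefsib/:
  (1) Final Devoicing: [sapefsib] → [sapefsip]
  (2) Medial Vowel Deletion: [sapefsip] → [sapefsp]
  (3) Velar Fronting: no change — [sapefsp]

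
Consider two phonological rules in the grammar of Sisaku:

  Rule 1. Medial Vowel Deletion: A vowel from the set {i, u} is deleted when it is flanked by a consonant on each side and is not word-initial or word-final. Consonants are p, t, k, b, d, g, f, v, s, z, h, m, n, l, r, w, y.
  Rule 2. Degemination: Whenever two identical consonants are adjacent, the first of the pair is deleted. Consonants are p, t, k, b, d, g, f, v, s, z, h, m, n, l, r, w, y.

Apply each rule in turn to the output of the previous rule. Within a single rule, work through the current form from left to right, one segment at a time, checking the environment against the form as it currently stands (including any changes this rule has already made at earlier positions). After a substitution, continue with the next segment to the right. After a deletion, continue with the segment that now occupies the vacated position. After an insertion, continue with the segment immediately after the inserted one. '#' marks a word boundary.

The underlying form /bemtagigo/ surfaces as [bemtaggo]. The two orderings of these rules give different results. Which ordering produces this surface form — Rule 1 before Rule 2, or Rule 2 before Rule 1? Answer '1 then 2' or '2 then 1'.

Order 1 then 2:
  1 Medial Vowel Deletion: [bemtagigo] → [bemtaggo]
  2 Degemination: [bemtaggo] → [bemtago]
  result: [bemtago]
Order 2 then 1:
  2 Degemination: no change — [bemtagigo]
  1 Medial Vowel Deletion: [bemtagigo] → [bemtaggo]
  result: [bemtaggo]

2 then 1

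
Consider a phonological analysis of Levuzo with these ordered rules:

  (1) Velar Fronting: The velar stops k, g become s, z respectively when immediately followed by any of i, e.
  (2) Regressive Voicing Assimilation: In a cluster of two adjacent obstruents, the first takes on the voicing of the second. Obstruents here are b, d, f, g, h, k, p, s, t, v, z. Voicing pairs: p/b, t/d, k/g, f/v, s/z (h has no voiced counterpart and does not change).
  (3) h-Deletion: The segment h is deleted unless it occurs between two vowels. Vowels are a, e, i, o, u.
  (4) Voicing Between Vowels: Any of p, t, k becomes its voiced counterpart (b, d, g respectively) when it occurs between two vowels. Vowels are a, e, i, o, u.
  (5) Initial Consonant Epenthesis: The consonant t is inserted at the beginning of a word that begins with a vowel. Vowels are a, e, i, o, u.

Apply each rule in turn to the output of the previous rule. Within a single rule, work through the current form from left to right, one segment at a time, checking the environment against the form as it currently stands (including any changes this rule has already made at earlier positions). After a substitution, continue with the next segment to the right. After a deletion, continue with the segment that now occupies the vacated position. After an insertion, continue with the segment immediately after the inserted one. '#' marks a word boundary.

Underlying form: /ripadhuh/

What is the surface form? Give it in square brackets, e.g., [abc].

[ribadu]

(1) Velar Fronting: no change — [ripadhuh]
(2) Regressive Voicing Assimilation: [ripadhuh] → [ripathuh]
(3) h-Deletion: [ripathuh] → [ripatu]
(4) Voicing Between Vowels: [ripatu] → [ribadu]
(5) Initial Consonant Epenthesis: no change — [ribadu]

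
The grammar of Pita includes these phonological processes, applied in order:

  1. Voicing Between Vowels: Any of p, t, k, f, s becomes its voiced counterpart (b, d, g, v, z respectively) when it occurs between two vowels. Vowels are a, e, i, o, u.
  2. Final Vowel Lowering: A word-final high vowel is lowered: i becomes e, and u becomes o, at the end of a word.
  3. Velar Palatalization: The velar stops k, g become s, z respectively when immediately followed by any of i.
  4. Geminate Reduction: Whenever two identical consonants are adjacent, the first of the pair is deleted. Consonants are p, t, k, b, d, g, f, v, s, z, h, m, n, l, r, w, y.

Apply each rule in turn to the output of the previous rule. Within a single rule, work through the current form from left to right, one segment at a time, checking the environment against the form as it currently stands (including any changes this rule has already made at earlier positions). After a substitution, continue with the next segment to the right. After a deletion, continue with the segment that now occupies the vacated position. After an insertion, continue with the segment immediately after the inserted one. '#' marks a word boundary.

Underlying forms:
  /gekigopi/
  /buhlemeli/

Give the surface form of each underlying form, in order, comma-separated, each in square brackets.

[gezigobe], [buhlemele]

/gekigopi/:
  1 Voicing Between Vowels: [gekigopi] → [gegigobi]
  2 Final Vowel Lowering: [gegigobi] → [gegigobe]
  3 Velar Palatalization: [gegigobe] → [gezigobe]
  4 Geminate Reduction: no change — [gezigobe]
/buhlemeli/:
  1 Voicing Between Vowels: no change — [buhlemeli]
  2 Final Vowel Lowering: [buhlemeli] → [buhlemele]
  3 Velar Palatalization: no change — [buhlemele]
  4 Geminate Reduction: no change — [buhlemele]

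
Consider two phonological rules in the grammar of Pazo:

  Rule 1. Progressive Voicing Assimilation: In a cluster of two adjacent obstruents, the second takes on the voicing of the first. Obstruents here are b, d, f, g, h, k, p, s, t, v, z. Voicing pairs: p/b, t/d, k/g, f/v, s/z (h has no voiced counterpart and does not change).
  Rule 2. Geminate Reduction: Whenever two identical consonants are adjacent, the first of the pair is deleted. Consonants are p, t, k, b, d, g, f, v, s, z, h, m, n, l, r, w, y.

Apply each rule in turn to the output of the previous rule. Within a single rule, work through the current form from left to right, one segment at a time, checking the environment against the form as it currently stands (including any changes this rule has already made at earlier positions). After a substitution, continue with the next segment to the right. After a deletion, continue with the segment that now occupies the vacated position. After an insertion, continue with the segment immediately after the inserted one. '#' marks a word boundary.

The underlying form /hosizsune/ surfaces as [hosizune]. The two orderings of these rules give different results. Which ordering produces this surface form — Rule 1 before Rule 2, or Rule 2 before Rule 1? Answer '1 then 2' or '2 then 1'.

Order 1 then 2:
  1 Progressive Voicing Assimilation: [hosizsune] → [hosizzune]
  2 Geminate Reduction: [hosizzune] → [hosizune]
  result: [hosizune]
Order 2 then 1:
  2 Geminate Reduction: no change — [hosizsune]
  1 Progressive Voicing Assimilation: [hosizsune] → [hosizzune]
  result: [hosizzune]

1 then 2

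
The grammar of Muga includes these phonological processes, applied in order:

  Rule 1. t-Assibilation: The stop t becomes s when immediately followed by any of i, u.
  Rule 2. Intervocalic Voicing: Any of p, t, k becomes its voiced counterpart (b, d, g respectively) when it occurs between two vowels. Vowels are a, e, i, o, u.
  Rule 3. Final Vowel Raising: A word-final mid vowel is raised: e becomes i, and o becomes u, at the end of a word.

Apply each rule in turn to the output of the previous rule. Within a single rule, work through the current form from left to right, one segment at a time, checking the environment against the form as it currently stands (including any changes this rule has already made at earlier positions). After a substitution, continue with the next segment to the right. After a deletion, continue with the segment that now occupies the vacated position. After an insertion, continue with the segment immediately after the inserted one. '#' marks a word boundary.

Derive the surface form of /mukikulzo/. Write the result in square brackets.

Rule 1 t-Assibilation: no change — [mukikulzo]
Rule 2 Intervocalic Voicing: [mukikulzo] → [mugigulzo]
Rule 3 Final Vowel Raising: [mugigulzo] → [mugigulzu]

[mugigulzu]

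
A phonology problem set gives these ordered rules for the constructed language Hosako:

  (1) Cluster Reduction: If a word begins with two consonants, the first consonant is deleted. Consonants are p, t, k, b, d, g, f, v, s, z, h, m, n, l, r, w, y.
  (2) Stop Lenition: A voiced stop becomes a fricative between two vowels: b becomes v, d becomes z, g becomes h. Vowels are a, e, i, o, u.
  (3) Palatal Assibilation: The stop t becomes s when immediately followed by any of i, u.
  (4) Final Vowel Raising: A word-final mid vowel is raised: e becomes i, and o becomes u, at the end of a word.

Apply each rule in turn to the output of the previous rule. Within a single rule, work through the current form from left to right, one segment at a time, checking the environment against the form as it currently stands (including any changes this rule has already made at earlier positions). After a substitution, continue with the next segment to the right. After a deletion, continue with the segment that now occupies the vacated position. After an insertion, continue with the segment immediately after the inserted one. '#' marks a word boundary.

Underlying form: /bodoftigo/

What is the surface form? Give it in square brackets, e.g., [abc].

[bozofsihu]

(1) Cluster Reduction: no change — [bodoftigo]
(2) Stop Lenition: [bodoftigo] → [bozoftiho]
(3) Palatal Assibilation: [bozoftiho] → [bozofsiho]
(4) Final Vowel Raising: [bozofsiho] → [bozofsihu]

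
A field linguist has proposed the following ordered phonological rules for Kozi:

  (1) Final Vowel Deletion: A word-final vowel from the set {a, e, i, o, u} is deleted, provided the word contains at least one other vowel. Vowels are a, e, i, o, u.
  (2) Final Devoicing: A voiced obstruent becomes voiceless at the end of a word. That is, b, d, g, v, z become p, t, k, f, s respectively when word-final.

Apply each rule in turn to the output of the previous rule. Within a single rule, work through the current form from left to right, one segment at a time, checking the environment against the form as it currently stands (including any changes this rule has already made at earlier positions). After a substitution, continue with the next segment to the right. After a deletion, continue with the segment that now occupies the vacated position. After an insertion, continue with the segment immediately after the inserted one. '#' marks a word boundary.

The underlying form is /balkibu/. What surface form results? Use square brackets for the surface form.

(1) Final Vowel Deletion: [balkibu] → [balkib]
(2) Final Devoicing: [balkib] → [balkip]

[balkip]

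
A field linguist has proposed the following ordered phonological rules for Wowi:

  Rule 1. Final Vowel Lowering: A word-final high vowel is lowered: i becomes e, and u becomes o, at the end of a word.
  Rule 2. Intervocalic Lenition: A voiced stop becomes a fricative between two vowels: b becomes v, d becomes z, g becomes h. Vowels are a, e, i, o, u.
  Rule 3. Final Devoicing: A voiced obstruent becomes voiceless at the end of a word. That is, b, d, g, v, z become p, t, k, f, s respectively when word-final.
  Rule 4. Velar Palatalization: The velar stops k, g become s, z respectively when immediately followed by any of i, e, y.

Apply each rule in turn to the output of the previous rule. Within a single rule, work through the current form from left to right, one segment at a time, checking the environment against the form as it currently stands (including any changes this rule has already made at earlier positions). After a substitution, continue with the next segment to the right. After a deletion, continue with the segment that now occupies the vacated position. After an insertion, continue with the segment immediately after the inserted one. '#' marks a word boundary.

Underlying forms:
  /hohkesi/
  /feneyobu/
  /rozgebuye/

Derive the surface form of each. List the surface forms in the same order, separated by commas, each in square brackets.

[hohsese], [feneyovo], [rozzevuye]

/hohkesi/:
  Rule 1 Final Vowel Lowering: [hohkesi] → [hohkese]
  Rule 2 Intervocalic Lenition: no change — [hohkese]
  Rule 3 Final Devoicing: no change — [hohkese]
  Rule 4 Velar Palatalization: [hohkese] → [hohsese]
/feneyobu/:
  Rule 1 Final Vowel Lowering: [feneyobu] → [feneyobo]
  Rule 2 Intervocalic Lenition: [feneyobo] → [feneyovo]
  Rule 3 Final Devoicing: no change — [feneyovo]
  Rule 4 Velar Palatalization: no change — [feneyovo]
/rozgebuye/:
  Rule 1 Final Vowel Lowering: no change — [rozgebuye]
  Rule 2 Intervocalic Lenition: [rozgebuye] → [rozgevuye]
  Rule 3 Final Devoicing: no change — [rozgevuye]
  Rule 4 Velar Palatalization: [rozgevuye] → [rozzevuye]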